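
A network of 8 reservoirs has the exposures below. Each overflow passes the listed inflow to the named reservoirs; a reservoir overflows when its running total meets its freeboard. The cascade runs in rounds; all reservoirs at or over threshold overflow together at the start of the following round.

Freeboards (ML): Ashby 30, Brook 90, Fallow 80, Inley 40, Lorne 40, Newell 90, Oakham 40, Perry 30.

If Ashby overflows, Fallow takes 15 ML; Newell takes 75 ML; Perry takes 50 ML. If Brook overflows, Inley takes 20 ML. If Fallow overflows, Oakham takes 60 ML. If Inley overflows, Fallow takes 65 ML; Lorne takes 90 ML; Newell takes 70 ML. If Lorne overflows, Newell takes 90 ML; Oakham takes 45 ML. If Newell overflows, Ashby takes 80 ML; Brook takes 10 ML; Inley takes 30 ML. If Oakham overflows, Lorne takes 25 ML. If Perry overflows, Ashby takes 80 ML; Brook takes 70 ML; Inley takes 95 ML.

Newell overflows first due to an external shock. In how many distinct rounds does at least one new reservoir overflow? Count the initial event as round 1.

6

Round 1 — Newell overflows (initial).
  Ashby: +80 → 80 ≥ 30
  Brook: +10 → 10 < 90
  Inley: +30 → 30 < 40
Round 2 — Ashby overflows.
  Fallow: +15 → 15 < 80
  Perry: +50 → 50 ≥ 30
Round 3 — Perry overflows.
  Brook: +70 → 80 < 90
  Inley: +95 → 125 ≥ 40
Round 4 — Inley overflows.
  Fallow: +65 → 80 ≥ 80
  Lorne: +90 → 90 ≥ 40
Round 5 — Fallow, Lorne overflow.
  Oakham: +60+45 → 105 ≥ 40
Round 6 — Oakham overflows.
No further overflows.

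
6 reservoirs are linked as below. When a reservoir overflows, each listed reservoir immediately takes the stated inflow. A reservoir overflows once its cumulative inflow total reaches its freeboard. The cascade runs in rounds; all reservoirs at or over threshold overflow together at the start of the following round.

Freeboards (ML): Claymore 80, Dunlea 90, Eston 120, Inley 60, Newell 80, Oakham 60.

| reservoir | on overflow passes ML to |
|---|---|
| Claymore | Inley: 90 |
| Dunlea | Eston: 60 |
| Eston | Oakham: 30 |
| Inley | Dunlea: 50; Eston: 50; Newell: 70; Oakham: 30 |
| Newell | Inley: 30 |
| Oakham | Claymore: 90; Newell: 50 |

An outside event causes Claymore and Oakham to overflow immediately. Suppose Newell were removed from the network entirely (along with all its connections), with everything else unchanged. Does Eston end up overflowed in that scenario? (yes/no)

no

With Newell removed:
Round 1 — Claymore, Oakham overflow (initial).
  Inley: +90 → 90 ≥ 60
Round 2 — Inley overflows.
  Dunlea: +50 → 50 < 90
  Eston: +50 → 50 < 120
No further overflows.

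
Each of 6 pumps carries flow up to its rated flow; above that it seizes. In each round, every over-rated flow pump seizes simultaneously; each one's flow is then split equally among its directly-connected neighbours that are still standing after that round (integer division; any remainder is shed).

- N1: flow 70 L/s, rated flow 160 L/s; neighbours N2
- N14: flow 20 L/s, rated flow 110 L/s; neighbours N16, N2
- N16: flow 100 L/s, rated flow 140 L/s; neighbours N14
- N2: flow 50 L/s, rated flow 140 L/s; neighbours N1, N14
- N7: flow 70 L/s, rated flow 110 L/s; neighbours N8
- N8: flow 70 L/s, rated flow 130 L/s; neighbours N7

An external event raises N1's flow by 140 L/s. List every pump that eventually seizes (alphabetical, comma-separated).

N1, N14, N16, N2

Round 1 — N1 at 210 > 160. N1 seizes.
  N1 sheds 210 L/s to N2: 210 each.
    N2: 50+210 = 260 > 140
Round 2 — N2 seizes.
  N2 sheds 260 L/s to N14: 260 each.
    N14: 20+260 = 280 > 110
Round 3 — N14 seizes.
  N14 sheds 280 L/s to N16: 280 each.
    N16: 100+280 = 380 > 140
Round 4 — N16 seizes.
  N16 sheds 380 L/s: no online neighbours, lost.
No further seizures.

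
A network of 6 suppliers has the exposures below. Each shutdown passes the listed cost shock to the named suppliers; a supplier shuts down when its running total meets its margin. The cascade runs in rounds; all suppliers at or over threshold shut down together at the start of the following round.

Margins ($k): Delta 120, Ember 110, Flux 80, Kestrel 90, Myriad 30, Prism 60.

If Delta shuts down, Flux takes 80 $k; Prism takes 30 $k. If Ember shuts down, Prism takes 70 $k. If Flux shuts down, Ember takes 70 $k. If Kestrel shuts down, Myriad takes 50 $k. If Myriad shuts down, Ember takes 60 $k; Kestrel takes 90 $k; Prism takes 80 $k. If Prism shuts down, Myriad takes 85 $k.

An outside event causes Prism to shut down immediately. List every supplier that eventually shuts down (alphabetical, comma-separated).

Kestrel, Myriad, Prism

Round 1 — Prism shuts down (initial).
  Myriad: +85 → 85 ≥ 30
Round 2 — Myriad shuts down.
  Ember: +60 → 60 < 110
  Kestrel: +90 → 90 ≥ 90
Round 3 — Kestrel shuts down.
No further shutdowns.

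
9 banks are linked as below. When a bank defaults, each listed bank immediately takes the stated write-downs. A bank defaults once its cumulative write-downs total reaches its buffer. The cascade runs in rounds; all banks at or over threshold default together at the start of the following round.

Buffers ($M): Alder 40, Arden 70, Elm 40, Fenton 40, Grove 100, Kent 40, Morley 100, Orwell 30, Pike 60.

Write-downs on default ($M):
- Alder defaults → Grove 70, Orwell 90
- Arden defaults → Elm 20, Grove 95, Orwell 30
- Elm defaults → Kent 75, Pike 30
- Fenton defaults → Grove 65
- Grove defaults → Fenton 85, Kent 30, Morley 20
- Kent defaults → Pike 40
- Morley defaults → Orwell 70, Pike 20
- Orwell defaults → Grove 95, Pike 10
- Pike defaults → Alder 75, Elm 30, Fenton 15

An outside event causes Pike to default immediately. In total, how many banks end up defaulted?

5

Round 1 — Pike defaults (initial).
  Alder: +75 → 75 ≥ 40
  Elm: +30 → 30 < 40
  Fenton: +15 → 15 < 40
Round 2 — Alder defaults.
  Grove: +70 → 70 < 100
  Orwell: +90 → 90 ≥ 30
Round 3 — Orwell defaults.
  Grove: +95 → 165 ≥ 100
Round 4 — Grove defaults.
  Fenton: +85 → 100 ≥ 40
  Kent: +30 → 30 < 40
  Morley: +20 → 20 < 100
Round 5 — Fenton defaults.
No further defaults.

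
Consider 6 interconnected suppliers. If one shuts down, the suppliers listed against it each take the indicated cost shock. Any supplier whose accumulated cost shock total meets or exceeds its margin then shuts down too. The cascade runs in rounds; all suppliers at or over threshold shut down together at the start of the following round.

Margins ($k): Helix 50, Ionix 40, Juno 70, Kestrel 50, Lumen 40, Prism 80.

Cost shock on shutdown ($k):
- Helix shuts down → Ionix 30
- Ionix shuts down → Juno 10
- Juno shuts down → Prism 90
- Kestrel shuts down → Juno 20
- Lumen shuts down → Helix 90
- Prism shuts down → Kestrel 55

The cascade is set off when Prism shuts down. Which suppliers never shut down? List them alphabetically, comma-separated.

Helix, Ionix, Juno, Lumen

Round 1 — Prism shuts down (initial).
  Kestrel: +55 → 55 ≥ 50
Round 2 — Kestrel shuts down.
  Juno: +20 → 20 < 70
No further shutdowns.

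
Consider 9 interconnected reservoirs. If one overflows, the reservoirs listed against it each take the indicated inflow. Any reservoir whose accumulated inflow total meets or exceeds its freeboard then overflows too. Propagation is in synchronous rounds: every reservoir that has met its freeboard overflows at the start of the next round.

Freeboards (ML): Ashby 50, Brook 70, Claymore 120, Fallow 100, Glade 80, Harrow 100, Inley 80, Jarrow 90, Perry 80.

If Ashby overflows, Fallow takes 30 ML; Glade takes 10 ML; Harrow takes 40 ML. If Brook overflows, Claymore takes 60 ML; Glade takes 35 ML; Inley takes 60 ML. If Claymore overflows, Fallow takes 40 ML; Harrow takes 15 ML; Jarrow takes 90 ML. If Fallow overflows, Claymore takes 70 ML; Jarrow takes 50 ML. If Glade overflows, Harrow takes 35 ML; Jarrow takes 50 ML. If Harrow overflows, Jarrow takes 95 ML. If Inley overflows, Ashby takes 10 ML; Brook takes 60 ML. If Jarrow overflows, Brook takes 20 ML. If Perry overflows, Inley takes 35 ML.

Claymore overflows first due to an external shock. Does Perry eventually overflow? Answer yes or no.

no

Round 1 — Claymore overflows (initial).
  Fallow: +40 → 40 < 100
  Harrow: +15 → 15 < 100
  Jarrow: +90 → 90 ≥ 90
Round 2 — Jarrow overflows.
  Brook: +20 → 20 < 70
No further overflows.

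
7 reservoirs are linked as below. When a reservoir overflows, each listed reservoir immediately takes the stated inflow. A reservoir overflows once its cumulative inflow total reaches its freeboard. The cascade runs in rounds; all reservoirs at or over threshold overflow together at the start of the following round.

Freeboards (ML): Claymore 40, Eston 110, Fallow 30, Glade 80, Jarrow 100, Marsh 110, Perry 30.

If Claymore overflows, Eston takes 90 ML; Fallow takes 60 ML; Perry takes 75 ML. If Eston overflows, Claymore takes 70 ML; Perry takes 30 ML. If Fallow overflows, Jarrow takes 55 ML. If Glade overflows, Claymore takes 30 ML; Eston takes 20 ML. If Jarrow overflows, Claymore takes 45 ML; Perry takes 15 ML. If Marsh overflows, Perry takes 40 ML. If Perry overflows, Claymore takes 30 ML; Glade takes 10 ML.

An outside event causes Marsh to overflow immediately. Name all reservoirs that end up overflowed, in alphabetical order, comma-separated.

Marsh, Perry

Round 1 — Marsh overflows (initial).
  Perry: +40 → 40 ≥ 30
Round 2 — Perry overflows.
  Claymore: +30 → 30 < 40
  Glade: +10 → 10 < 80
No further overflows.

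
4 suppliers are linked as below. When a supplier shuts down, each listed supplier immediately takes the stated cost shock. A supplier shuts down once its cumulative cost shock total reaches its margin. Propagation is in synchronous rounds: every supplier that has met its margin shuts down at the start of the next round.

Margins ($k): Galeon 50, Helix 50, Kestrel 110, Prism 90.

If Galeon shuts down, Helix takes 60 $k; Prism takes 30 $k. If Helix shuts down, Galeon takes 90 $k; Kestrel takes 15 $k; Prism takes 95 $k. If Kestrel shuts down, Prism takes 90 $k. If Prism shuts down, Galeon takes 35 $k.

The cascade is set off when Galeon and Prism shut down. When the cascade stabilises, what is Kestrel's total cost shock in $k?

15

Round 1 — Galeon, Prism shut down (initial).
  Helix: +60 → 60 ≥ 50
Round 2 — Helix shuts down.
  Kestrel: +15 → 15 < 110
No further shutdowns.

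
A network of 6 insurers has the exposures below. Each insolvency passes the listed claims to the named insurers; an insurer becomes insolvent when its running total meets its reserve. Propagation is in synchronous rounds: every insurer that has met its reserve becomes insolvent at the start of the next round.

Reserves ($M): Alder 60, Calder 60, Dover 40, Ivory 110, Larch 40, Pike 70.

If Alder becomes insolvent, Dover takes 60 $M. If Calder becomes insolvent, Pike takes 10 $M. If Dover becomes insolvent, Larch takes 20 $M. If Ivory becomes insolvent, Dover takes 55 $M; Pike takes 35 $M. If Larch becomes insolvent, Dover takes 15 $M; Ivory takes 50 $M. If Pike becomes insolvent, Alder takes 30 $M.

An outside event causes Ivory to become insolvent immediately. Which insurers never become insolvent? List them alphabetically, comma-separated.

Alder, Calder, Larch, Pike

Round 1 — Ivory becomes insolvent (initial).
  Dover: +55 → 55 ≥ 40
  Pike: +35 → 35 < 70
Round 2 — Dover becomes insolvent.
  Larch: +20 → 20 < 40
No further insolvencies.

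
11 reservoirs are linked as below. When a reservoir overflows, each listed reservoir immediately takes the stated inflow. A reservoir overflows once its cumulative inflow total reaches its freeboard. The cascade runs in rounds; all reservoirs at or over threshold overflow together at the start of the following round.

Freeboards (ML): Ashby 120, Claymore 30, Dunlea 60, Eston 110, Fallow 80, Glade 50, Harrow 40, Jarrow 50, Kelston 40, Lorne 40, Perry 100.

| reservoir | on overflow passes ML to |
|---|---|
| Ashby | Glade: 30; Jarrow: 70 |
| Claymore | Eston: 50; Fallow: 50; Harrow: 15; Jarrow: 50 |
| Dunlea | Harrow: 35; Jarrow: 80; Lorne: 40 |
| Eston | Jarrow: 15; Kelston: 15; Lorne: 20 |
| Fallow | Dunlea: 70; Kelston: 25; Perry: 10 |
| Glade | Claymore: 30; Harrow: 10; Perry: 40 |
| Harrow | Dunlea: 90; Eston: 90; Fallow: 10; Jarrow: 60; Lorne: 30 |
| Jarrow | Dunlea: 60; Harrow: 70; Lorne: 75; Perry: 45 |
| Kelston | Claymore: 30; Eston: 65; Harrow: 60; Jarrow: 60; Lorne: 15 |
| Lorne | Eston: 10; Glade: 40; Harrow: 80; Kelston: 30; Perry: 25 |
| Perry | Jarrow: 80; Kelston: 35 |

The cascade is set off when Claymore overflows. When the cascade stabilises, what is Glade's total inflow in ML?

40

Round 1 — Claymore overflows (initial).
  Eston: +50 → 50 < 110
  Fallow: +50 → 50 < 80
  Harrow: +15 → 15 < 40
  Jarrow: +50 → 50 ≥ 50
Round 2 — Jarrow overflows.
  Dunlea: +60 → 60 ≥ 60
  Harrow: +70 → 85 ≥ 40
  Lorne: +75 → 75 ≥ 40
  Perry: +45 → 45 < 100
Round 3 — Dunlea, Harrow, Lorne overflow.
  Eston: +90+10 → 150 ≥ 110
  Fallow: +10 → 60 < 80
  Glade: +40 → 40 < 50
  Kelston: +30 → 30 < 40
  Perry: +25 → 70 < 100
Round 4 — Eston overflows.
  Kelston: +15 → 45 ≥ 40
Round 5 — Kelston overflows.
No further overflows.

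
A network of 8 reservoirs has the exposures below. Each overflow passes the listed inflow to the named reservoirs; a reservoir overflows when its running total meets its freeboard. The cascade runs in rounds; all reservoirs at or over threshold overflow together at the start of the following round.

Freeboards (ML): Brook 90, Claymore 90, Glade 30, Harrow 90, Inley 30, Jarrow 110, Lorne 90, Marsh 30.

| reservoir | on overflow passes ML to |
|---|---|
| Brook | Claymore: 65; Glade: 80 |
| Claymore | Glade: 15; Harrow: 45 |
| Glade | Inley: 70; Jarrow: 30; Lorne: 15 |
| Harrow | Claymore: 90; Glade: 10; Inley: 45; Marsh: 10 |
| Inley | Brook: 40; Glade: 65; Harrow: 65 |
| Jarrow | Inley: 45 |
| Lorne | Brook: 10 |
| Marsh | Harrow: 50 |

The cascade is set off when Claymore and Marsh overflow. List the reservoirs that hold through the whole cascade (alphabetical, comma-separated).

Brook, Jarrow, Lorne

Round 1 — Claymore, Marsh overflow (initial).
  Glade: +15 → 15 < 30
  Harrow: +45+50 → 95 ≥ 90
Round 2 — Harrow overflows.
  Glade: +10 → 25 < 30
  Inley: +45 → 45 ≥ 30
Round 3 — Inley overflows.
  Brook: +40 → 40 < 90
  Glade: +65 → 90 ≥ 30
Round 4 — Glade overflows.
  Jarrow: +30 → 30 < 110
  Lorne: +15 → 15 < 90
No further overflows.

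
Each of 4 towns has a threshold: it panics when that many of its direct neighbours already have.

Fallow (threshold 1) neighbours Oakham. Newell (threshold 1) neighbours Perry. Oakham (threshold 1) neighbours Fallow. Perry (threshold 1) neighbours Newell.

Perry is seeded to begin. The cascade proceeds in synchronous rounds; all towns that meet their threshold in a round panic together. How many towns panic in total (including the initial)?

2

Round 1 — Perry panics (initial).
Round 2 — checking thresholds:
  Newell: 1 of 1 neighbours ≥ 1, panics.
Round 3 — no new panics; cascade stops.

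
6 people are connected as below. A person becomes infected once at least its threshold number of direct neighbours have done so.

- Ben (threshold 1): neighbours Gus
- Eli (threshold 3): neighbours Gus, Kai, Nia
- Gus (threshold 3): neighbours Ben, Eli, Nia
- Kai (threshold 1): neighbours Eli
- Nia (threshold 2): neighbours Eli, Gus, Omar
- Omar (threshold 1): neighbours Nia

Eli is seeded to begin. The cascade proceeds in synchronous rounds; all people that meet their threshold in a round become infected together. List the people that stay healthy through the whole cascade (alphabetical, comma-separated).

Ben, Gus, Nia, Omar

Round 1 — Eli becomes infected (initial).
Round 2 — checking thresholds:
  Gus: 1 of 3 neighbours < 3, not yet.
  Kai: 1 of 1 neighbours ≥ 1, becomes infected.
  Nia: 1 of 3 neighbours < 2, not yet.
Round 3 — no new infections; cascade stops.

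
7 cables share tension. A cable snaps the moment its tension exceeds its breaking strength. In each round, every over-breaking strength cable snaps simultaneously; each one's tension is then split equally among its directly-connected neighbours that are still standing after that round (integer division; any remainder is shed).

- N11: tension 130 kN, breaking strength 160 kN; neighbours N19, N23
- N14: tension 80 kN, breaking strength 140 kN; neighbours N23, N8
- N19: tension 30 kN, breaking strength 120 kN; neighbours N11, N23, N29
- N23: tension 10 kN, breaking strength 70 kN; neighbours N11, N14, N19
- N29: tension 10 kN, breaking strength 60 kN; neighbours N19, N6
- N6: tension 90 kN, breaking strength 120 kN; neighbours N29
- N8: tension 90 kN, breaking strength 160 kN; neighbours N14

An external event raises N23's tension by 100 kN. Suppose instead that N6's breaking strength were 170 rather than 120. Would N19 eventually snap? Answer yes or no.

With N6's breaking strength at 170:
Round 1 — N23 at 110 > 70. N23 snaps.
  N23 sheds 110 kN to N11, N14, N19: 36 each (2 lost).
    N11: 130+36 = 166 > 160
    N14: 80+36 = 116 ≤ 140
    N19: 30+36 = 66 ≤ 120
Round 2 — N11 snaps.
  N11 sheds 166 kN to N19: 166 each.
    N19: 66+166 = 232 > 120
Round 3 — N19 snaps.
  N19 sheds 232 kN to N29: 232 each.
    N29: 10+232 = 242 > 60
Round 4 — N29 snaps.
  N29 sheds 242 kN to N6: 242 each.
    N6: 90+242 = 332 > 170
Round 5 — N6 snaps.
  N6 sheds 332 kN: no online neighbours, lost.
No further breaks.

yes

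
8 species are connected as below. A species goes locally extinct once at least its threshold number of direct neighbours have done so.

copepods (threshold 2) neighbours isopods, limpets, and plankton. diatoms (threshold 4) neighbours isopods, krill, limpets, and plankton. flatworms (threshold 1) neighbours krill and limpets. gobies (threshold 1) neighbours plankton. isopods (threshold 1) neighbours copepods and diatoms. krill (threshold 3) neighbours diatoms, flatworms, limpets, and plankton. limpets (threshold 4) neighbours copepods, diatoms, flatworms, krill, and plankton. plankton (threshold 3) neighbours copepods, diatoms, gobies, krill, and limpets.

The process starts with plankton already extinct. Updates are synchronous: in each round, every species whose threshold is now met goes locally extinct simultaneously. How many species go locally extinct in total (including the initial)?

2

Round 1 — plankton goes locally extinct (initial).
Round 2 — checking thresholds:
  copepods: 1 of 3 neighbours < 2, holds.
  diatoms: 1 of 4 neighbours < 4, holds.
  gobies: 1 of 1 neighbours ≥ 1, goes locally extinct.
  krill: 1 of 4 neighbours < 3, holds.
  limpets: 1 of 5 neighbours < 4, holds.
Round 3 — no new extinctions; cascade stops.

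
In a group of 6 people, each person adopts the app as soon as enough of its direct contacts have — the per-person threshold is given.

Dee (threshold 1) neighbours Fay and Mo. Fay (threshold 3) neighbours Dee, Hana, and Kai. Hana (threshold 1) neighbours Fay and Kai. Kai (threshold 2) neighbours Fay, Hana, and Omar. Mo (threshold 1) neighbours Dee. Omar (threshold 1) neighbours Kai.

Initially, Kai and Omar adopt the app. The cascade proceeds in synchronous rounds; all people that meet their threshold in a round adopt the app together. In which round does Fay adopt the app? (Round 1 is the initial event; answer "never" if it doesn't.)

Round 1 — Kai, Omar adopt the app (initial).
Round 2 — checking thresholds:
  Fay: 1 of 3 neighbours < 3, holds.
  Hana: 1 of 2 neighbours ≥ 1, adopts the app.
Round 3 — no new adoptions; cascade stops.

never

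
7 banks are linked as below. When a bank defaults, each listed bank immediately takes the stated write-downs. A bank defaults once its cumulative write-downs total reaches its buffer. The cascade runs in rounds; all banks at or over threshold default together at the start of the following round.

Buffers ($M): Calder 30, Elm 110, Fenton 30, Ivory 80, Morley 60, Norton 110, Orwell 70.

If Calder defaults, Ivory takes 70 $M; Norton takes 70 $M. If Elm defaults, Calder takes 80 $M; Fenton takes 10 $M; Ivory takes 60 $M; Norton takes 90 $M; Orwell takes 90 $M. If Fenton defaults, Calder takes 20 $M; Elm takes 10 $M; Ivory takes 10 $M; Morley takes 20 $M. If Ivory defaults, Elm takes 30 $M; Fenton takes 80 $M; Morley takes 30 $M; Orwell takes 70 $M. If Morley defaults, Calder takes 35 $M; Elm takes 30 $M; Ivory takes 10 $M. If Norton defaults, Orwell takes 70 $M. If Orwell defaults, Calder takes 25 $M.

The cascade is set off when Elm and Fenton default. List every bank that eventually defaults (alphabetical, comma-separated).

Round 1 — Elm, Fenton default (initial).
  Calder: +80+20 → 100 ≥ 30
  Ivory: +60+10 → 70 < 80
  Morley: +20 → 20 < 60
  Norton: +90 → 90 < 110
  Orwell: +90 → 90 ≥ 70
Round 2 — Calder, Orwell default.
  Ivory: +70 → 140 ≥ 80
  Norton: +70 → 160 ≥ 110
Round 3 — Ivory, Norton default.
  Morley: +30 → 50 < 60
No further defaults.

Calder, Elm, Fenton, Ivory, Norton, Orwell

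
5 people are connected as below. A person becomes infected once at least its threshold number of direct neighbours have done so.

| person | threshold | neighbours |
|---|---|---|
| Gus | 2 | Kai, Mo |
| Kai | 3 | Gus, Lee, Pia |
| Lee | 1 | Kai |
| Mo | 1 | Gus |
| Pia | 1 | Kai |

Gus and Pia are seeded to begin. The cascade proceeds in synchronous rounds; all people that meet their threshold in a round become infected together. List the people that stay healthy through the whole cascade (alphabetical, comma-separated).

Round 1 — Gus, Pia become infected (initial).
Round 2 — checking thresholds:
  Kai: 2 of 3 neighbours < 3, below threshold.
  Mo: 1 of 1 neighbours ≥ 1, becomes infected.
Round 3 — no new infections; cascade stops.

Kai, Lee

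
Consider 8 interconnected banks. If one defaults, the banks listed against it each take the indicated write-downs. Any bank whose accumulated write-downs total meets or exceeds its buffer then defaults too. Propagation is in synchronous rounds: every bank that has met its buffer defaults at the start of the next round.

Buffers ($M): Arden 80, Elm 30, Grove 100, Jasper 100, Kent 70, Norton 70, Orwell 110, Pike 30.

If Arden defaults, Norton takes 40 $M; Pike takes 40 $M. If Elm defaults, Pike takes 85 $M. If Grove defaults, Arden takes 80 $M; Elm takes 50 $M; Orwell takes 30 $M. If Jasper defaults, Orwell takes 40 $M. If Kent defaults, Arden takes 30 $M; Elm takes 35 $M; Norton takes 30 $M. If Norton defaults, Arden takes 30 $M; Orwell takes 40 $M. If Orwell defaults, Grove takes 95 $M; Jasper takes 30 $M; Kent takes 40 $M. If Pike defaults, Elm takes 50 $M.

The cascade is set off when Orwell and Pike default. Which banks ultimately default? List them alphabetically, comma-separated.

Round 1 — Orwell, Pike default (initial).
  Elm: +50 → 50 ≥ 30
  Grove: +95 → 95 < 100
  Jasper: +30 → 30 < 100
  Kent: +40 → 40 < 70
Round 2 — Elm defaults.
No further defaults.

Elm, Orwell, Pike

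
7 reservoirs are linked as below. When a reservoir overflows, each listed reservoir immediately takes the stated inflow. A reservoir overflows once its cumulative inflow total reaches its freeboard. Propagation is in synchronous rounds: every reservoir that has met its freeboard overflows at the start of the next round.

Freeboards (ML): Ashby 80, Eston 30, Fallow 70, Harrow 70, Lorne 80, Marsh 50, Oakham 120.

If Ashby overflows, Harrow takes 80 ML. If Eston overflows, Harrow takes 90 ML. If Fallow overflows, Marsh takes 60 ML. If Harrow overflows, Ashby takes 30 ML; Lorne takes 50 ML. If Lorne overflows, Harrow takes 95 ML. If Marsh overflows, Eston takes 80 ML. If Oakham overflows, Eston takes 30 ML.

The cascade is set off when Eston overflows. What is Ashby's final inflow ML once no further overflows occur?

Round 1 — Eston overflows (initial).
  Harrow: +90 → 90 ≥ 70
Round 2 — Harrow overflows.
  Ashby: +30 → 30 < 80
  Lorne: +50 → 50 < 80
No further overflows.

30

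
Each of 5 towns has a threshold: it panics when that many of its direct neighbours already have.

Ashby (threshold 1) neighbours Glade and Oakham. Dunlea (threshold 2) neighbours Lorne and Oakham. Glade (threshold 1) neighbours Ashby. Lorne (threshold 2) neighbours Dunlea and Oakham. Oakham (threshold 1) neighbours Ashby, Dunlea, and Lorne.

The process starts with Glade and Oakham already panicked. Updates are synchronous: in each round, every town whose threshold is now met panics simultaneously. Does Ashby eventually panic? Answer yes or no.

yes

Round 1 — Glade, Oakham panic (initial).
Round 2 — checking thresholds:
  Ashby: 2 of 2 neighbours ≥ 1, panics.
  Dunlea: 1 of 2 neighbours < 2, not yet.
  Lorne: 1 of 2 neighbours < 2, not yet.
Round 3 — no new panics; cascade stops.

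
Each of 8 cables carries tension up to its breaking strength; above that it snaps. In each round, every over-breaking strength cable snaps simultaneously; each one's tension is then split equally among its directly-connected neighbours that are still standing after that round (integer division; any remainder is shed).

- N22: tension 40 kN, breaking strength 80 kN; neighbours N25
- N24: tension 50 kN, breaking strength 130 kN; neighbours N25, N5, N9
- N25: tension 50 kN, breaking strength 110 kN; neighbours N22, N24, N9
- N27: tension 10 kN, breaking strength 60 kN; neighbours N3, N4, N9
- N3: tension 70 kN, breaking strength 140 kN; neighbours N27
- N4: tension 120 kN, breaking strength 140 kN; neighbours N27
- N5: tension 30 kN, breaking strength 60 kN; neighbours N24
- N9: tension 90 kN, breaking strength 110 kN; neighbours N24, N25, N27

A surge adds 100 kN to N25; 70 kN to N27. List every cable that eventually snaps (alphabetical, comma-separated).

Round 1 — N25 at 150 > 110; N27 at 80 > 60. N25, N27 snap.
  N25 sheds 150 kN to N22, N24, N9: 50 each.
    N22: 40+50 = 90 > 80
    N24: 50+50 = 100 ≤ 130
    N9: 90+50 = 140 > 110
  N27 sheds 80 kN to N3, N4, N9: 26 each (2 lost).
    N3: 70+26 = 96 ≤ 140
    N4: 120+26 = 146 > 140
    N9: 140+26 = 166 > 110
Round 2 — N22, N4, N9 snap.
  N22 sheds 90 kN: no online neighbours, lost.
  N4 sheds 146 kN: no online neighbours, lost.
  N9 sheds 166 kN to N24: 166 each.
    N24: 100+166 = 266 > 130
Round 3 — N24 snaps.
  N24 sheds 266 kN to N5: 266 each.
    N5: 30+266 = 296 > 60
Round 4 — N5 snaps.
  N5 sheds 296 kN: no online neighbours, lost.
No further breaks.

N22, N24, N25, N27, N4, N5, N9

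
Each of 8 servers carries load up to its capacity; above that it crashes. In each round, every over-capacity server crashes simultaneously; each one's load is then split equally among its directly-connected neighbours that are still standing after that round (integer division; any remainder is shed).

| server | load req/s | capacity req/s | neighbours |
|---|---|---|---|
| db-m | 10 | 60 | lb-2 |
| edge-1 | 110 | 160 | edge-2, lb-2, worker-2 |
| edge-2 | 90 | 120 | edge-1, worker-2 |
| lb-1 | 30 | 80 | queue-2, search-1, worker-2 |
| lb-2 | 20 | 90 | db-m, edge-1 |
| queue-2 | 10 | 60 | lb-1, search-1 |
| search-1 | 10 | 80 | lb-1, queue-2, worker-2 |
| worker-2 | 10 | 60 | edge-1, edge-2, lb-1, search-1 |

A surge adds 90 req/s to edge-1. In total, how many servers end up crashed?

3

Round 1 — edge-1 at 200 > 160. edge-1 crashes.
  edge-1 sheds 200 req/s to edge-2, lb-2, worker-2: 66 each (2 lost).
    edge-2: 90+66 = 156 > 120
    lb-2: 20+66 = 86 ≤ 90
    worker-2: 10+66 = 76 > 60
Round 2 — edge-2, worker-2 crash.
  edge-2 sheds 156 req/s: no online neighbours, lost.
  worker-2 sheds 76 req/s to lb-1, search-1: 38 each.
    lb-1: 30+38 = 68 ≤ 80
    search-1: 10+38 = 48 ≤ 80
No further crashes.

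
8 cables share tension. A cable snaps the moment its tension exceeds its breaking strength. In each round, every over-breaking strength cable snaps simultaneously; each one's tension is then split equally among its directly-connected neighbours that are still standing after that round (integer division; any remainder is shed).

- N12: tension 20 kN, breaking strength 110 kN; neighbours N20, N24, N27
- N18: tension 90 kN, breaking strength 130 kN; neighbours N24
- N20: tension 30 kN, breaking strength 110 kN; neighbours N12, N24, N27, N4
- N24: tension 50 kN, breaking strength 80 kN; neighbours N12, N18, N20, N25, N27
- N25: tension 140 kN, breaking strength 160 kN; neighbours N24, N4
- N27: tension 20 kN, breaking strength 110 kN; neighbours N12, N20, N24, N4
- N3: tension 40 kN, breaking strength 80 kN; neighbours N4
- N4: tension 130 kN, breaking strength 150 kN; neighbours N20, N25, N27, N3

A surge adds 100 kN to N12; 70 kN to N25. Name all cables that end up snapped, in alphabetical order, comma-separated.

N12, N18, N20, N24, N25, N27, N3, N4

Round 1 — N12 at 120 > 110; N25 at 210 > 160. N12, N25 snap.
  N12 sheds 120 kN to N20, N24, N27: 40 each.
    N20: 30+40 = 70 ≤ 110
    N24: 50+40 = 90 > 80
    N27: 20+40 = 60 ≤ 110
  N25 sheds 210 kN to N24, N4: 105 each.
    N24: 90+105 = 195 > 80
    N4: 130+105 = 235 > 150
Round 2 — N24, N4 snap.
  N24 sheds 195 kN to N18, N20, N27: 65 each.
    N18: 90+65 = 155 > 130
    N20: 70+65 = 135 > 110
    N27: 60+65 = 125 > 110
  N4 sheds 235 kN to N20, N27, N3: 78 each (1 lost).
    N20: 135+78 = 213 > 110
    N27: 125+78 = 203 > 110
    N3: 40+78 = 118 > 80
Round 3 — N18, N20, N27, N3 snap.
  N18 sheds 155 kN: no online neighbours, lost.
  N20 sheds 213 kN: no online neighbours, lost.
  N27 sheds 203 kN: no online neighbours, lost.
  N3 sheds 118 kN: no online neighbours, lost.
No further breaks.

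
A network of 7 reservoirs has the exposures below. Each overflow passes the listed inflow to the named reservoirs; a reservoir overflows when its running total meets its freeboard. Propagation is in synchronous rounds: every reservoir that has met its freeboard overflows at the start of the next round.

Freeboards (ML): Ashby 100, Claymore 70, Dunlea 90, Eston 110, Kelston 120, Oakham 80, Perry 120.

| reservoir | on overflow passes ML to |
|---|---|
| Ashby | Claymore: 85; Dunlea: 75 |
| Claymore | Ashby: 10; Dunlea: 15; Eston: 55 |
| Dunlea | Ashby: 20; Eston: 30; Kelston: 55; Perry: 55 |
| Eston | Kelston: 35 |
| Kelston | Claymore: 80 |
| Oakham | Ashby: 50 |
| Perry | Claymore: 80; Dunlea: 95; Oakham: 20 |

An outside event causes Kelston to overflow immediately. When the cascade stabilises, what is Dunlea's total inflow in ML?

Round 1 — Kelston overflows (initial).
  Claymore: +80 → 80 ≥ 70
Round 2 — Claymore overflows.
  Ashby: +10 → 10 < 100
  Dunlea: +15 → 15 < 90
  Eston: +55 → 55 < 110
No further overflows.

15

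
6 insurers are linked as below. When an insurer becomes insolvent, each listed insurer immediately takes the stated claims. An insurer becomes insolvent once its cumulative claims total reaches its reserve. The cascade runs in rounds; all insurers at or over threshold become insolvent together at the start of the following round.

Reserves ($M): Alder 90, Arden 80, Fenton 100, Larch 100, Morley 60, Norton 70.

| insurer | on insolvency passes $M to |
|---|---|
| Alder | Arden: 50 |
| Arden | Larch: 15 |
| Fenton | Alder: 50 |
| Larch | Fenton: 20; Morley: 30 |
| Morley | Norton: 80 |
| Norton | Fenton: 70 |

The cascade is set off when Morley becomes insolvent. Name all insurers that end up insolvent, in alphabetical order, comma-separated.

Round 1 — Morley becomes insolvent (initial).
  Norton: +80 → 80 ≥ 70
Round 2 — Norton becomes insolvent.
  Fenton: +70 → 70 < 100
No further insolvencies.

Morley, Norton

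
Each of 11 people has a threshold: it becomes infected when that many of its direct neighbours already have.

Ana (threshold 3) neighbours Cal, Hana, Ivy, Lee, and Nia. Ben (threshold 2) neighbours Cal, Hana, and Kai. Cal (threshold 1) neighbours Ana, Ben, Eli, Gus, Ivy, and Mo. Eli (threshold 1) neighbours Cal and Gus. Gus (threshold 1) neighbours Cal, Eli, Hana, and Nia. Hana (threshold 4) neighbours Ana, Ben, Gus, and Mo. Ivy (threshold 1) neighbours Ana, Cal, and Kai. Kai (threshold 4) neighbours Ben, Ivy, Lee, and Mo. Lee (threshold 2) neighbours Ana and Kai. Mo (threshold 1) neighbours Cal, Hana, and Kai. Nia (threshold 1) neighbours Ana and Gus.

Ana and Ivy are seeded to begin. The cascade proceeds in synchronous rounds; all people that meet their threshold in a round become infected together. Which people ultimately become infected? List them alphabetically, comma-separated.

Round 1 — Ana, Ivy become infected (initial).
Round 2 — checking thresholds:
  Cal: 2 of 6 neighbours ≥ 1, becomes infected.
  Hana: 1 of 4 neighbours < 4, not yet.
  Kai: 1 of 4 neighbours < 4, not yet.
  Lee: 1 of 2 neighbours < 2, not yet.
  Nia: 1 of 2 neighbours ≥ 1, becomes infected.
Round 3 — checking thresholds:
  Ben: 1 of 3 neighbours < 2, not yet.
  Eli: 1 of 2 neighbours ≥ 1, becomes infected.
  Gus: 2 of 4 neighbours ≥ 1, becomes infected.
  Hana: 1 of 4 neighbours < 4, not yet.
  Kai: 1 of 4 neighbours < 4, not yet.
  Lee: 1 of 2 neighbours < 2, not yet.
  Mo: 1 of 3 neighbours ≥ 1, becomes infected.
Round 4 — no new infections; cascade stops.

Ana, Cal, Eli, Gus, Ivy, Mo, Nia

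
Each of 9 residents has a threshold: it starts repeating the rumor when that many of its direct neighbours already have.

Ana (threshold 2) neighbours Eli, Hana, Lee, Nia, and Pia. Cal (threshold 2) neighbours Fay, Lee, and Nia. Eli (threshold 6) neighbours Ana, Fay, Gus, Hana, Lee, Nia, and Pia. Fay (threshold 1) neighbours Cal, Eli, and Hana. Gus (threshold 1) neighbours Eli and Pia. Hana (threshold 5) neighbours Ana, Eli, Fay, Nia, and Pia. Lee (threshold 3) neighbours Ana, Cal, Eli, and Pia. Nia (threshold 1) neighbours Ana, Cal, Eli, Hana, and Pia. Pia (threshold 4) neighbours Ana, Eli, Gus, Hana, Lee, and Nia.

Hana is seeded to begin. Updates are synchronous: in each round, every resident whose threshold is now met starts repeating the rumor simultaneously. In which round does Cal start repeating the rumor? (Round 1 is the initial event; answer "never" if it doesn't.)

3

Round 1 — Hana starts repeating the rumor (initial).
Round 2 — checking thresholds:
  Ana: 1 of 5 neighbours < 2, below threshold.
  Eli: 1 of 7 neighbours < 6, below threshold.
  Fay: 1 of 3 neighbours ≥ 1, starts repeating the rumor.
  Nia: 1 of 5 neighbours ≥ 1, starts repeating the rumor.
  Pia: 1 of 6 neighbours < 4, below threshold.
Round 3 — checking thresholds:
  Ana: 2 of 5 neighbours ≥ 2, starts repeating the rumor.
  Cal: 2 of 3 neighbours ≥ 2, starts repeating the rumor.
  Eli: 3 of 7 neighbours < 6, below threshold.
  Pia: 2 of 6 neighbours < 4, below threshold.
Round 4 — no new spreads; cascade stops.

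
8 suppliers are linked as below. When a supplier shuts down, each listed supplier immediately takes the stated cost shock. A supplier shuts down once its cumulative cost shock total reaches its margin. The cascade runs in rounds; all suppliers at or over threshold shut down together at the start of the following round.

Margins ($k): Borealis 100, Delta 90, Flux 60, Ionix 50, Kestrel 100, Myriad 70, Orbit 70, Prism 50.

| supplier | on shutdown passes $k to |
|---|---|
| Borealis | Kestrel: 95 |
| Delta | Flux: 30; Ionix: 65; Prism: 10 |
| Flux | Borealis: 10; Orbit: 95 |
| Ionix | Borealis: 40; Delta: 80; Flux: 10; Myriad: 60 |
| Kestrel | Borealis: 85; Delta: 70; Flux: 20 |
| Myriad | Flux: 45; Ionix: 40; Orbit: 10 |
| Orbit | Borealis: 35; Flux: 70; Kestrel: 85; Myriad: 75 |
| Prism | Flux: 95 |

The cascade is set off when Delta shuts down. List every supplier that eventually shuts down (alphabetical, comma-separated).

Delta, Ionix

Round 1 — Delta shuts down (initial).
  Flux: +30 → 30 < 60
  Ionix: +65 → 65 ≥ 50
  Prism: +10 → 10 < 50
Round 2 — Ionix shuts down.
  Borealis: +40 → 40 < 100
  Flux: +10 → 40 < 60
  Myriad: +60 → 60 < 70
No further shutdowns.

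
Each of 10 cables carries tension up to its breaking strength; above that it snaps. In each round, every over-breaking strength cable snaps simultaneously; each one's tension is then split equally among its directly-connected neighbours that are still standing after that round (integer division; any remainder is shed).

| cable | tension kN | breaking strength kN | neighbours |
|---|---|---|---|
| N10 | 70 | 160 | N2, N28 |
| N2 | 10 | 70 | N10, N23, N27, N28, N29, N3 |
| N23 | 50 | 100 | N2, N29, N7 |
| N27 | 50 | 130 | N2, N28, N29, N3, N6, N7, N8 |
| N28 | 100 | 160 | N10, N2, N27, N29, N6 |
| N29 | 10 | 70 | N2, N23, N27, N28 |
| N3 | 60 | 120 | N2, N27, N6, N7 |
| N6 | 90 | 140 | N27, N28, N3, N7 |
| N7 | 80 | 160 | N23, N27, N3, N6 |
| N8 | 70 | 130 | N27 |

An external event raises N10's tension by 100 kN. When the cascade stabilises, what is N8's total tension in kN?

Round 1 — N10 at 170 > 160. N10 snaps.
  N10 sheds 170 kN to N2, N28: 85 each.
    N2: 10+85 = 95 > 70
    N28: 100+85 = 185 > 160
Round 2 — N2, N28 snap.
  N2 sheds 95 kN to N23, N27, N29, N3: 23 each (3 lost).
    N23: 50+23 = 73 ≤ 100
    N27: 50+23 = 73 ≤ 130
    N29: 10+23 = 33 ≤ 70
    N3: 60+23 = 83 ≤ 120
  N28 sheds 185 kN to N27, N29, N6: 61 each (2 lost).
    N27: 73+61 = 134 > 130
    N29: 33+61 = 94 > 70
    N6: 90+61 = 151 > 140
Round 3 — N27, N29, N6 snap.
  N27 sheds 134 kN to N3, N7, N8: 44 each (2 lost).
    N3: 83+44 = 127 > 120
    N7: 80+44 = 124 ≤ 160
    N8: 70+44 = 114 ≤ 130
  N29 sheds 94 kN to N23: 94 each.
    N23: 73+94 = 167 > 100
  N6 sheds 151 kN to N3, N7: 75 each (1 lost).
    N3: 127+75 = 202 > 120
    N7: 124+75 = 199 > 160
Round 4 — N23, N3, N7 snap.
  N23 sheds 167 kN: no online neighbours, lost.
  N3 sheds 202 kN: no online neighbours, lost.
  N7 sheds 199 kN: no online neighbours, lost.
No further breaks.

114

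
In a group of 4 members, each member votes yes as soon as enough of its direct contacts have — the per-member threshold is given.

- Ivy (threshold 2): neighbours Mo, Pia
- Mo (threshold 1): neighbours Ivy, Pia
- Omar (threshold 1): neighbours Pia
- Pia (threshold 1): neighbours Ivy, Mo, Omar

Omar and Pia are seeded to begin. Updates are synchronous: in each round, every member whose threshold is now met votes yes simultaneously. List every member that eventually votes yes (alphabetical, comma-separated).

Round 1 — Omar, Pia vote yes (initial).
Round 2 — checking thresholds:
  Ivy: 1 of 2 neighbours < 2, holds.
  Mo: 1 of 2 neighbours ≥ 1, votes yes.
Round 3 — checking thresholds:
  Ivy: 2 of 2 neighbours ≥ 2, votes yes.
Round 4 — no new yes votes; cascade stops.

Ivy, Mo, Omar, Pia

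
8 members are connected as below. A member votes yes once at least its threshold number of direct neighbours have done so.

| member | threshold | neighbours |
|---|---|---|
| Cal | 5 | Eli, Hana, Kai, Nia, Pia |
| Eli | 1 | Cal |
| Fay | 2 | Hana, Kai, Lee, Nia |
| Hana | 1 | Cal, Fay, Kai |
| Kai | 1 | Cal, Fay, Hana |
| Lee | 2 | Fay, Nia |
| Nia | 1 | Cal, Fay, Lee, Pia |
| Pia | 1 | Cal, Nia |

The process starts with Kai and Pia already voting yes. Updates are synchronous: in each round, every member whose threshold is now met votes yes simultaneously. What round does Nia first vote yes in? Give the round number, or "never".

2

Round 1 — Kai, Pia vote yes (initial).
Round 2 — checking thresholds:
  Cal: 2 of 5 neighbours < 5, holds.
  Fay: 1 of 4 neighbours < 2, holds.
  Hana: 1 of 3 neighbours ≥ 1, votes yes.
  Nia: 1 of 4 neighbours ≥ 1, votes yes.
Round 3 — checking thresholds:
  Cal: 4 of 5 neighbours < 5, holds.
  Fay: 3 of 4 neighbours ≥ 2, votes yes.
  Lee: 1 of 2 neighbours < 2, holds.
Round 4 — checking thresholds:
  Cal: 4 of 5 neighbours < 5, holds.
  Lee: 2 of 2 neighbours ≥ 2, votes yes.
Round 5 — no new yes votes; cascade stops.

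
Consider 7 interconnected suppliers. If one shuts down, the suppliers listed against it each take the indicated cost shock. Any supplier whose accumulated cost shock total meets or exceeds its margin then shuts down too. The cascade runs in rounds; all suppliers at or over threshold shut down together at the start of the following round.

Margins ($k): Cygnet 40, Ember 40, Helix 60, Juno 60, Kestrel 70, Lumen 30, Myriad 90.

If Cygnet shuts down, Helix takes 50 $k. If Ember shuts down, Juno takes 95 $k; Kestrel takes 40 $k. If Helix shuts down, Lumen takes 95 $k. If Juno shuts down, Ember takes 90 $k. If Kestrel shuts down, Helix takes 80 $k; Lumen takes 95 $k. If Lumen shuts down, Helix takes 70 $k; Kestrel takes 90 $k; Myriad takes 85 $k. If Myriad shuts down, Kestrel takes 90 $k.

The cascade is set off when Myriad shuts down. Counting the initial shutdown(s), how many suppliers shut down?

4

Round 1 — Myriad shuts down (initial).
  Kestrel: +90 → 90 ≥ 70
Round 2 — Kestrel shuts down.
  Helix: +80 → 80 ≥ 60
  Lumen: +95 → 95 ≥ 30
Round 3 — Helix, Lumen shut down.
No further shutdowns.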